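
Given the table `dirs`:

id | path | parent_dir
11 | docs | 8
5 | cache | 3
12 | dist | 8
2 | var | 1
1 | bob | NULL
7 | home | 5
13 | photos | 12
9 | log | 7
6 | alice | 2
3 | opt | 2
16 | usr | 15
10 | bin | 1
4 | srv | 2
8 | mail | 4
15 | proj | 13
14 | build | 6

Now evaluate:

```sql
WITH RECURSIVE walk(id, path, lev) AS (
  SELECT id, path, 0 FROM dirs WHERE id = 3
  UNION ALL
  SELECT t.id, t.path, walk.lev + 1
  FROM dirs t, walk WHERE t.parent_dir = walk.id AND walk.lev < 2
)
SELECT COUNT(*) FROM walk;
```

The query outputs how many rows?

3

Base: id=3 (opt) at lev 0.
Iteration 1: rows with parent_dir in {3} -> cache (id 5, lev 1).
Iteration 2: rows with parent_dir in {5} -> home (id 7, lev 2).
Iteration 3: lev < 2 fails for all current rows; recursion stops.
Total rows emitted: 3.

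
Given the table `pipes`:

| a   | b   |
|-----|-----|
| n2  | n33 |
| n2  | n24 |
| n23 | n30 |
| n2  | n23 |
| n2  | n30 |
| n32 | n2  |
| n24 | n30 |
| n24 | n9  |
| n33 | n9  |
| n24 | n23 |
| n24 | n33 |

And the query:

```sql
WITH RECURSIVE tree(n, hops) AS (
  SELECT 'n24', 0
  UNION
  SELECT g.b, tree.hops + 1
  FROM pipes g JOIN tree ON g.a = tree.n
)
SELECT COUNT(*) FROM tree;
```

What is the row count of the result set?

7

Base: (n24, hops=0).
Iteration 1: edges from {n24} -> (n23, hops=1), (n30, hops=1), (n33, hops=1), (n9, hops=1).
Iteration 2: edges from {n23,n30,n33,n9} -> (n30, hops=2), (n9, hops=2).
Iteration 3: no outgoing edges from {n30,n9}; recursion stops.
Total rows emitted: 7.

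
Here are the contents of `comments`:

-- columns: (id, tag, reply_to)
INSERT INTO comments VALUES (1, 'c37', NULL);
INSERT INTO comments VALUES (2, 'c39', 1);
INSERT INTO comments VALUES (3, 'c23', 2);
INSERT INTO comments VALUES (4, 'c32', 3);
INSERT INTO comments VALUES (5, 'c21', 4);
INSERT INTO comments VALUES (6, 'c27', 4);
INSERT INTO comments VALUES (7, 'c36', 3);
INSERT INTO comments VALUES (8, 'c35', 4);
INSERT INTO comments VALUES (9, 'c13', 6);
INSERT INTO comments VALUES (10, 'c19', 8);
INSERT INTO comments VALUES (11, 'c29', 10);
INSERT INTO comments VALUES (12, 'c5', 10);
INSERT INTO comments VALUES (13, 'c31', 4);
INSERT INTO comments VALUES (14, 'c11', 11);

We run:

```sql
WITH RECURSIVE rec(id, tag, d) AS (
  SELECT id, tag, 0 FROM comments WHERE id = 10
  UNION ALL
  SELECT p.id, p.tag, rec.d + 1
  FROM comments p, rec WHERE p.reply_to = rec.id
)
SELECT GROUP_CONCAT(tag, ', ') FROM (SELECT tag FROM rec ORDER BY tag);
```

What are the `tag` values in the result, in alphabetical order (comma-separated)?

Base: id=10 (c19) at d 0.
Iteration 1: rows with reply_to in {10} -> c29 (id 11, d 1), c5 (id 12, d 1).
Iteration 2: rows with reply_to in {11,12} -> c11 (id 14, d 2).
Iteration 3: no rows with reply_to in {14}; recursion stops.

c11, c19, c29, c5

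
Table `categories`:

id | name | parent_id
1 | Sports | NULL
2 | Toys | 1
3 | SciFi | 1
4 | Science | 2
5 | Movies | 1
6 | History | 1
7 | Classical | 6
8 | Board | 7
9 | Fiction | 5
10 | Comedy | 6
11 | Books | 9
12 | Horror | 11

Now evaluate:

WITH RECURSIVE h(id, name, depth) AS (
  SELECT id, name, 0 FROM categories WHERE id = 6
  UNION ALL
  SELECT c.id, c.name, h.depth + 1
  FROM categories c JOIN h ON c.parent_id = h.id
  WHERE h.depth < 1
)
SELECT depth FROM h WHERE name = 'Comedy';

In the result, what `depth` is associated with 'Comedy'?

1

Base: id=6 (History) at depth 0.
Iteration 1: rows with parent_id in {6} -> Classical (id 7, depth 1), Comedy (id 10, depth 1).
Iteration 2: depth < 1 fails for all current rows; recursion stops.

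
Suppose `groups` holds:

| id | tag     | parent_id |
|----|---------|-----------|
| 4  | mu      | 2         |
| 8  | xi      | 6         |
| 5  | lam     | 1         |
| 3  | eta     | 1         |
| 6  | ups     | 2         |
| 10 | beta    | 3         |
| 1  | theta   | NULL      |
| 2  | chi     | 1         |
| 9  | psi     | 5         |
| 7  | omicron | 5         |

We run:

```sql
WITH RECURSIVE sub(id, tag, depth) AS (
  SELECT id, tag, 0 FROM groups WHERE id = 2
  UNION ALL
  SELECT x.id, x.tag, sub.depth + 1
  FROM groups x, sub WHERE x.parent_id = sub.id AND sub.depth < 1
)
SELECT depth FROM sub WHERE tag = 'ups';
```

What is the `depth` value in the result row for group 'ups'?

1

Base: id=2 (chi) at depth 0.
Iteration 1: rows with parent_id in {2} -> mu (id 4, depth 1), ups (id 6, depth 1).
Iteration 2: depth < 1 fails for all current rows; recursion stops.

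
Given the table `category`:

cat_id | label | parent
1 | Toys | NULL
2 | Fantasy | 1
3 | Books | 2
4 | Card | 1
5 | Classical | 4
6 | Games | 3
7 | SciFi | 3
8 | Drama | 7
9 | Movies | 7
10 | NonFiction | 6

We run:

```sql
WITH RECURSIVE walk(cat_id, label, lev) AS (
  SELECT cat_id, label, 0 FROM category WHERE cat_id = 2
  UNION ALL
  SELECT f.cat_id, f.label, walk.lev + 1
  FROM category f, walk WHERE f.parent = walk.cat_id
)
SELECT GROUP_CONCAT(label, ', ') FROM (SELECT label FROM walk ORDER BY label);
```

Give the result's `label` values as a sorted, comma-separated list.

Books, Drama, Fantasy, Games, Movies, NonFiction, SciFi

Base: cat_id=2 (Fantasy) at lev 0.
Iteration 1: rows with parent in {2} -> Books (id 3, lev 1).
Iteration 2: rows with parent in {3} -> Games (id 6, lev 2), SciFi (id 7, lev 2).
Iteration 3: rows with parent in {6,7} -> Drama (id 8, lev 3), Movies (id 9, lev 3), NonFiction (id 10, lev 3).
Iteration 4: no rows with parent in {8,9,10}; recursion stops.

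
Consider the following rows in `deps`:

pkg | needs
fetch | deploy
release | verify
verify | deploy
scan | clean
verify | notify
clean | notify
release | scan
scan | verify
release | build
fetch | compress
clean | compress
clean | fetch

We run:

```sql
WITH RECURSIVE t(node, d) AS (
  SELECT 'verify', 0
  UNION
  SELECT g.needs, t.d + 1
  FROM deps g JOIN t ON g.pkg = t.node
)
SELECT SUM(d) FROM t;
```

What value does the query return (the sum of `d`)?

2

Base: (verify, d=0).
Iteration 1: edges from {verify} -> (deploy, d=1), (notify, d=1).
Iteration 2: no outgoing edges from {deploy,notify}; recursion stops.
SUM(d) = 0 + 1 + 1 = 2.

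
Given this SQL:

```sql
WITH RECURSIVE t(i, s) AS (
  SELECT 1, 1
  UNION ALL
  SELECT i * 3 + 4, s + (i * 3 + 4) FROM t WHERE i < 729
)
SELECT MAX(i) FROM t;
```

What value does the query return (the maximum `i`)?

Base: i=1, s=1.
Iteration 1: 1 < 729 holds -> i = 1 * 3 + 4 = 7, s = 1 + 7 = 8.
Iteration 2: 7 < 729 holds -> i = 7 * 3 + 4 = 25, s = 8 + 25 = 33.
Iteration 3: 25 < 729 holds -> i = 25 * 3 + 4 = 79, s = 33 + 79 = 112.
Iteration 4: 79 < 729 holds -> i = 79 * 3 + 4 = 241, s = 112 + 241 = 353.
Iteration 5: 241 < 729 holds -> i = 241 * 3 + 4 = 727, s = 353 + 727 = 1080.
Iteration 6: 727 < 729 holds -> i = 727 * 3 + 4 = 2185, s = 1080 + 2185 = 3265.
Iteration 7: 2185 < 729 fails; recursion stops.
i values: 1, 7, 25, 79, 241, 727, 2185; the maximum is 2185.

2185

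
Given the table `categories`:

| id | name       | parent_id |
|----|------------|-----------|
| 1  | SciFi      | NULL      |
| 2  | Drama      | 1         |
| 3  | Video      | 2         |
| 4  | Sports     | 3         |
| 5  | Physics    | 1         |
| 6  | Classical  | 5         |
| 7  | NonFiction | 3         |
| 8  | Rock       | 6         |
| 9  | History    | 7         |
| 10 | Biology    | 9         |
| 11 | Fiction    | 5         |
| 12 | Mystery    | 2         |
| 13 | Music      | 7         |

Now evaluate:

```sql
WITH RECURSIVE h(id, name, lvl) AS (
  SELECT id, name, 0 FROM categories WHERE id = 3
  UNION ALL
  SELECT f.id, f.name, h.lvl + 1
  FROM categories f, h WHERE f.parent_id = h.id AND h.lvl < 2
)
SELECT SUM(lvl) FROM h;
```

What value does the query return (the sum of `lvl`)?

6

Base: id=3 (Video) at lvl 0.
Iteration 1: rows with parent_id in {3} -> Sports (id 4, lvl 1), NonFiction (id 7, lvl 1).
Iteration 2: rows with parent_id in {4,7} -> History (id 9, lvl 2), Music (id 13, lvl 2).
Iteration 3: lvl < 2 fails for all current rows; recursion stops.
SUM(lvl) = 0 + 1 + 1 + 2 + 2 = 6.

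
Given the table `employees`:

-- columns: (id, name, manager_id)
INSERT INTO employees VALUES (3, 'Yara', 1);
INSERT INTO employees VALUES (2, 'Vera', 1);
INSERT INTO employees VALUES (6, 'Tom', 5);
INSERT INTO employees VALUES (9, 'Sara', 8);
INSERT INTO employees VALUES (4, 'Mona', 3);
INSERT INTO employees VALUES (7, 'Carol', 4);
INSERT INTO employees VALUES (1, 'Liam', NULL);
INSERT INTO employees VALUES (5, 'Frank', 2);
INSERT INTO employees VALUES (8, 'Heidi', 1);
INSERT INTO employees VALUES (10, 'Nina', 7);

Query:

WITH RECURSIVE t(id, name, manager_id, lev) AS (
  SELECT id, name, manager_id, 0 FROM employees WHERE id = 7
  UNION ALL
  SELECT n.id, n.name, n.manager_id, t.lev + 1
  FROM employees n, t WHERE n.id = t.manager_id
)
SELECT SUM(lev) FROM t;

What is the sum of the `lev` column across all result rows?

6

Base: id=7 (Carol), manager_id=4, lev 0.
Iteration 1: join on id=4 -> Mona (id 4, manager_id=3, lev 1).
Iteration 2: join on id=3 -> Yara (id 3, manager_id=1, lev 2).
Iteration 3: join on id=1 -> Liam (id 1, manager_id=NULL, lev 3).
Iteration 4: manager_id is NULL; no match; recursion stops.
SUM(lev) = 0 + 1 + 2 + 3 = 6.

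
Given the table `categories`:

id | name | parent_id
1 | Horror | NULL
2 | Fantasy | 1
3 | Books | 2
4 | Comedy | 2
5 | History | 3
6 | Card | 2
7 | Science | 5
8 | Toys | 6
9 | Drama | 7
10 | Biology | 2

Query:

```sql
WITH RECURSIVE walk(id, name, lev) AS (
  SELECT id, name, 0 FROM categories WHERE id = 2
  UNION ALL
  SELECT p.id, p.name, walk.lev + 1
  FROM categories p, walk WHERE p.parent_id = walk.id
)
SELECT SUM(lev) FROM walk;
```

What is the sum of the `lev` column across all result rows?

Base: id=2 (Fantasy) at lev 0.
Iteration 1: rows with parent_id in {2} -> Books (id 3, lev 1), Comedy (id 4, lev 1), Card (id 6, lev 1), Biology (id 10, lev 1).
Iteration 2: rows with parent_id in {3,4,6,10} -> History (id 5, lev 2), Toys (id 8, lev 2).
Iteration 3: rows with parent_id in {5,8} -> Science (id 7, lev 3).
Iteration 4: rows with parent_id in {7} -> Drama (id 9, lev 4).
Iteration 5: no rows with parent_id in {9}; recursion stops.
SUM(lev) = 0 + 1 + 1 + 1 + 1 + 2 + 2 + 3 + 4 = 15.

15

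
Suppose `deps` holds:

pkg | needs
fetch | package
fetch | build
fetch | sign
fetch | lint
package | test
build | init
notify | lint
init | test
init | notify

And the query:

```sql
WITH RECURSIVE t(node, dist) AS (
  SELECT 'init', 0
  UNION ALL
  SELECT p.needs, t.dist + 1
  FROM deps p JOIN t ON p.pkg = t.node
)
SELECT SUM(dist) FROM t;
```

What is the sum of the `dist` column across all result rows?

Base: (init, dist=0).
Iteration 1: edges from {init} -> (notify, dist=1), (test, dist=1).
Iteration 2: edges from {notify,test} -> (lint, dist=2).
Iteration 3: no outgoing edges from {lint}; recursion stops.
SUM(dist) = 0 + 1 + 1 + 2 = 4.

4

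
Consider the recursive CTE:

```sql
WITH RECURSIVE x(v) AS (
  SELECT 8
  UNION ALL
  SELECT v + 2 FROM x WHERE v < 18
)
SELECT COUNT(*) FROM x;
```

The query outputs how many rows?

6

Base: v=8.
Iteration 1: 8 < 18 holds -> v = 8 + 2 = 10.
Iteration 2: 10 < 18 holds -> v = 10 + 2 = 12.
Iteration 3: 12 < 18 holds -> v = 12 + 2 = 14.
Iteration 4: 14 < 18 holds -> v = 14 + 2 = 16.
Iteration 5: 16 < 18 holds -> v = 16 + 2 = 18.
Iteration 6: 18 < 18 fails; recursion stops.
Total rows emitted: 6.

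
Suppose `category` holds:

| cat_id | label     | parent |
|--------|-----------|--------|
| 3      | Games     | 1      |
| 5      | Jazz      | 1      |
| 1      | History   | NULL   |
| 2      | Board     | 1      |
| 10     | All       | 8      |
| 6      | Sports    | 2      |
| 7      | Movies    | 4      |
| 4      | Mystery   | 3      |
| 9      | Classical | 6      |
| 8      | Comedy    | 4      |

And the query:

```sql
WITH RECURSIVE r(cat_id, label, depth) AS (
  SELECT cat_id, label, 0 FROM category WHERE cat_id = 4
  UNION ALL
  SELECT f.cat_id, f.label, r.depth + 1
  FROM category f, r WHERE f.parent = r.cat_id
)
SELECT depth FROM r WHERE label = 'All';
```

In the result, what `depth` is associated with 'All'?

2

Base: cat_id=4 (Mystery) at depth 0.
Iteration 1: rows with parent in {4} -> Movies (id 7, depth 1), Comedy (id 8, depth 1).
Iteration 2: rows with parent in {7,8} -> All (id 10, depth 2).
Iteration 3: no rows with parent in {10}; recursion stops.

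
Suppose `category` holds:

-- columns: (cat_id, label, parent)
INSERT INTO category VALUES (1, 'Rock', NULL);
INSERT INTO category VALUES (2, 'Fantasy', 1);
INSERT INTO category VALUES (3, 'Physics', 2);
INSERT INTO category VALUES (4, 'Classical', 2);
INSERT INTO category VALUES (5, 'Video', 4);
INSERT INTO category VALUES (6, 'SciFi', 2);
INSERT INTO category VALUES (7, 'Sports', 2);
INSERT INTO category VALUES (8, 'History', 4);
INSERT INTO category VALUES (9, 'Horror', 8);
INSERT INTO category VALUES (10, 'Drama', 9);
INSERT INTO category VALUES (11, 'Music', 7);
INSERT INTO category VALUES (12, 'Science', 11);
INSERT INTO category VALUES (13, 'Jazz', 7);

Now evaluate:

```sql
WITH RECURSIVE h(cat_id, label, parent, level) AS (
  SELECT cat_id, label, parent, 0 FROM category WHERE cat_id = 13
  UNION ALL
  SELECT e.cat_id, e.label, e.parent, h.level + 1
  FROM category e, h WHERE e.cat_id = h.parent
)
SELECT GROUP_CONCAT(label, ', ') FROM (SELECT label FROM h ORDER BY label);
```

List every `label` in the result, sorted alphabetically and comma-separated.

Base: cat_id=13 (Jazz), parent=7, level 0.
Iteration 1: join on cat_id=7 -> Sports (id 7, parent=2, level 1).
Iteration 2: join on cat_id=2 -> Fantasy (id 2, parent=1, level 2).
Iteration 3: join on cat_id=1 -> Rock (id 1, parent=NULL, level 3).
Iteration 4: parent is NULL; no match; recursion stops.

Fantasy, Jazz, Rock, Sports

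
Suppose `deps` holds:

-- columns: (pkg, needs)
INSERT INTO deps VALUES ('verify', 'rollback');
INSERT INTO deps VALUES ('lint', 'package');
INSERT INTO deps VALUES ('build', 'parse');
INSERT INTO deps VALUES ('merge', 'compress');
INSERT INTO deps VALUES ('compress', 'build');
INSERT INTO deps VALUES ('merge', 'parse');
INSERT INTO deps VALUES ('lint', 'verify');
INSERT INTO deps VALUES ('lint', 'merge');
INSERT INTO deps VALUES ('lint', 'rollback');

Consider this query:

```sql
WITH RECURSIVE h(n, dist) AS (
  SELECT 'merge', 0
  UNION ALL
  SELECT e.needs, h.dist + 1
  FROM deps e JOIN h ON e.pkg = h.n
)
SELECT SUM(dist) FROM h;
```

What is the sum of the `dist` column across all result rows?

7

Base: (merge, dist=0).
Iteration 1: edges from {merge} -> (compress, dist=1), (parse, dist=1).
Iteration 2: edges from {compress,parse} -> (build, dist=2).
Iteration 3: edges from {build} -> (parse, dist=3).
Iteration 4: no outgoing edges from {parse}; recursion stops.
SUM(dist) = 0 + 1 + 1 + 2 + 3 = 7.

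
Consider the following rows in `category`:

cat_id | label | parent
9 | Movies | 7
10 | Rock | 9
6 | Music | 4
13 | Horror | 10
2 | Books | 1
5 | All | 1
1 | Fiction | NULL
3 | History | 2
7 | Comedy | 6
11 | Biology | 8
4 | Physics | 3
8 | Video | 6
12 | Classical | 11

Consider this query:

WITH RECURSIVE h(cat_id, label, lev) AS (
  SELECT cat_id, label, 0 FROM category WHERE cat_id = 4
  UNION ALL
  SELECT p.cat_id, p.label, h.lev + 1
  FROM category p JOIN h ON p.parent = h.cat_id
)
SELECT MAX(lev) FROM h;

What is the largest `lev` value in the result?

Base: cat_id=4 (Physics) at lev 0.
Iteration 1: rows with parent in {4} -> Music (id 6, lev 1).
Iteration 2: rows with parent in {6} -> Comedy (id 7, lev 2), Video (id 8, lev 2).
Iteration 3: rows with parent in {7,8} -> Movies (id 9, lev 3), Biology (id 11, lev 3).
Iteration 4: rows with parent in {9,11} -> Rock (id 10, lev 4), Classical (id 12, lev 4).
Iteration 5: rows with parent in {10,12} -> Horror (id 13, lev 5).
Iteration 6: no rows with parent in {13}; recursion stops.
lev values: 0, 1, 2, 2, 3, 3, 4, 4, 5; the maximum is 5.

5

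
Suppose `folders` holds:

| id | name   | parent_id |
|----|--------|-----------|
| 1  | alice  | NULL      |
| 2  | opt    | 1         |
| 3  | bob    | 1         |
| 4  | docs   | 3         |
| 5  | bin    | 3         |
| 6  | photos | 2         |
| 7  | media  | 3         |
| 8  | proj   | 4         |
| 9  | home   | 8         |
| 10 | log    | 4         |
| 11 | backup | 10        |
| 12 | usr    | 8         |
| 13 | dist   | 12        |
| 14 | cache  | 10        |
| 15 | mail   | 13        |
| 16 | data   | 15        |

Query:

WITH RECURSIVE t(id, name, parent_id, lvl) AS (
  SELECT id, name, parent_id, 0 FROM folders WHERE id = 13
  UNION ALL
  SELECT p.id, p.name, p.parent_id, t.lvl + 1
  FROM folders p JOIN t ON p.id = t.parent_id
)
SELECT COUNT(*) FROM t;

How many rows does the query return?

6

Base: id=13 (dist), parent_id=12, lvl 0.
Iteration 1: join on id=12 -> usr (id 12, parent_id=8, lvl 1).
Iteration 2: join on id=8 -> proj (id 8, parent_id=4, lvl 2).
Iteration 3: join on id=4 -> docs (id 4, parent_id=3, lvl 3).
Iteration 4: join on id=3 -> bob (id 3, parent_id=1, lvl 4).
Iteration 5: join on id=1 -> alice (id 1, parent_id=NULL, lvl 5).
Iteration 6: parent_id is NULL; no match; recursion stops.
Total rows emitted: 6.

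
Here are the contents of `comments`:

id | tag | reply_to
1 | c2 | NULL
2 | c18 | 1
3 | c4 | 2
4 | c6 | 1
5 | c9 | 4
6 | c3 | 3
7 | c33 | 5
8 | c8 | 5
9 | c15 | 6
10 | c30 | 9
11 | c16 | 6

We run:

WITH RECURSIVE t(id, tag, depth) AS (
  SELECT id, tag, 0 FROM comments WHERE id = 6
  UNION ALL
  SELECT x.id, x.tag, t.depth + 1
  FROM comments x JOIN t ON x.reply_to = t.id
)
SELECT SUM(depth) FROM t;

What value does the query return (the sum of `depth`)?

Base: id=6 (c3) at depth 0.
Iteration 1: rows with reply_to in {6} -> c15 (id 9, depth 1), c16 (id 11, depth 1).
Iteration 2: rows with reply_to in {9,11} -> c30 (id 10, depth 2).
Iteration 3: no rows with reply_to in {10}; recursion stops.
SUM(depth) = 0 + 1 + 1 + 2 = 4.

4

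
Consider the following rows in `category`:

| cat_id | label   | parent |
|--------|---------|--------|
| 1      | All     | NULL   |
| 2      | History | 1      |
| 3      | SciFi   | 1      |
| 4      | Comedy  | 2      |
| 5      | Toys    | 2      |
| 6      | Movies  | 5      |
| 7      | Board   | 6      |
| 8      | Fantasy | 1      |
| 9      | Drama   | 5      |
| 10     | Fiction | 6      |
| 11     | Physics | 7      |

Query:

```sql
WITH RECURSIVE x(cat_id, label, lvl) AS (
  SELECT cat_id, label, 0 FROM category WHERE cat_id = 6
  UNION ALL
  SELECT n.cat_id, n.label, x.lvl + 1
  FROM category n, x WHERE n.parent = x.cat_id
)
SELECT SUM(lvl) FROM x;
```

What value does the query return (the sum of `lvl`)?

Base: cat_id=6 (Movies) at lvl 0.
Iteration 1: rows with parent in {6} -> Board (id 7, lvl 1), Fiction (id 10, lvl 1).
Iteration 2: rows with parent in {7,10} -> Physics (id 11, lvl 2).
Iteration 3: no rows with parent in {11}; recursion stops.
SUM(lvl) = 0 + 1 + 1 + 2 = 4.

4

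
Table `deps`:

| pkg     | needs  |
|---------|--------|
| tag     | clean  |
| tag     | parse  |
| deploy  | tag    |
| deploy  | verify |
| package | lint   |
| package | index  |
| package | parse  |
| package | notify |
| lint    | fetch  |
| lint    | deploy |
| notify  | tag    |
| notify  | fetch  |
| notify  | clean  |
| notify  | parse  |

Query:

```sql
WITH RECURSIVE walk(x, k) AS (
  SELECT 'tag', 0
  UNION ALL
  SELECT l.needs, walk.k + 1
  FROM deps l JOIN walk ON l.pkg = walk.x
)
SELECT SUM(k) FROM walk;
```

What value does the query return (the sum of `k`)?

Base: (tag, k=0).
Iteration 1: edges from {tag} -> (clean, k=1), (parse, k=1).
Iteration 2: no outgoing edges from {clean,parse}; recursion stops.
SUM(k) = 0 + 1 + 1 = 2.

2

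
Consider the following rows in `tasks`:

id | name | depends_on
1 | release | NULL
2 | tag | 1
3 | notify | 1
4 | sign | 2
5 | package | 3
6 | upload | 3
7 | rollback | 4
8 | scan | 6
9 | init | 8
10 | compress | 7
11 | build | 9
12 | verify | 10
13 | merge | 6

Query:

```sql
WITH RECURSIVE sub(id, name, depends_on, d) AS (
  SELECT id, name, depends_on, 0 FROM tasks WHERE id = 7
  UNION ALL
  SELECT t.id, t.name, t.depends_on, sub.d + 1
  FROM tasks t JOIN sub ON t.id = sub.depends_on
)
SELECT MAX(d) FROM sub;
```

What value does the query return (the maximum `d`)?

Base: id=7 (rollback), depends_on=4, d 0.
Iteration 1: join on id=4 -> sign (id 4, depends_on=2, d 1).
Iteration 2: join on id=2 -> tag (id 2, depends_on=1, d 2).
Iteration 3: join on id=1 -> release (id 1, depends_on=NULL, d 3).
Iteration 4: depends_on is NULL; no match; recursion stops.
d values: 0, 1, 2, 3; the maximum is 3.

3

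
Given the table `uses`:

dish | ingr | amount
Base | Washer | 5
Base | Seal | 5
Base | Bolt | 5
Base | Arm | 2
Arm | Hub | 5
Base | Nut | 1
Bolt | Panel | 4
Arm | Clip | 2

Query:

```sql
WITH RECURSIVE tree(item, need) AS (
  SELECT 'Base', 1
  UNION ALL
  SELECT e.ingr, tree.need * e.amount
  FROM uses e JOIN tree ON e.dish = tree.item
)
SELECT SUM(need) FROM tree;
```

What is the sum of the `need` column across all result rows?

53

Base: (Base, need=1).
Iteration 1: components of {Base} -> Arm = 1*2 = 2, Bolt = 1*5 = 5, Nut = 1*1 = 1, Seal = 1*5 = 5, Washer = 1*5 = 5.
Iteration 2: components of {Arm,Bolt,Nut,Seal,Washer} -> Clip = 2*2 = 4, Hub = 2*5 = 10, Panel = 5*4 = 20.
Iteration 3: no further components; recursion stops.
SUM(need) = 1 + 5 + 2 + 5 + 5 + 1 + 10 + 4 + 20 = 53.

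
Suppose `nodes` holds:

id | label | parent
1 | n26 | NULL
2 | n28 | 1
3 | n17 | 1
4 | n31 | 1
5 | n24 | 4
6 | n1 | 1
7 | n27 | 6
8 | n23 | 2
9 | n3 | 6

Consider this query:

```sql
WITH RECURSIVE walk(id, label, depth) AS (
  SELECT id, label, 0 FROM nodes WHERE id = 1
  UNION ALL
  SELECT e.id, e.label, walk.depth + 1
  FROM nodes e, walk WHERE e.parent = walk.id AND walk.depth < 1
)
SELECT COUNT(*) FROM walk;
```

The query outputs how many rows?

Base: id=1 (n26) at depth 0.
Iteration 1: rows with parent in {1} -> n28 (id 2, depth 1), n17 (id 3, depth 1), n31 (id 4, depth 1), n1 (id 6, depth 1).
Iteration 2: depth < 1 fails for all current rows; recursion stops.
Total rows emitted: 5.

5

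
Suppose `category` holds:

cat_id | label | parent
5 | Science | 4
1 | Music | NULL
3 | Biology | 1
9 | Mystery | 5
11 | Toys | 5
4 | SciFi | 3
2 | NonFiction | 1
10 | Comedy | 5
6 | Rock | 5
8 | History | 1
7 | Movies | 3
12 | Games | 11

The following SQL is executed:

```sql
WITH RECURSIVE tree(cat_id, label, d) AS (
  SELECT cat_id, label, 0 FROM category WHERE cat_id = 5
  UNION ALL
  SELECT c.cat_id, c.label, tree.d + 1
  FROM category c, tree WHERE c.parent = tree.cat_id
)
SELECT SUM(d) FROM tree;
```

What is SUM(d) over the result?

6

Base: cat_id=5 (Science) at d 0.
Iteration 1: rows with parent in {5} -> Rock (id 6, d 1), Mystery (id 9, d 1), Comedy (id 10, d 1), Toys (id 11, d 1).
Iteration 2: rows with parent in {6,9,10,11} -> Games (id 12, d 2).
Iteration 3: no rows with parent in {12}; recursion stops.
SUM(d) = 0 + 1 + 1 + 1 + 1 + 2 = 6.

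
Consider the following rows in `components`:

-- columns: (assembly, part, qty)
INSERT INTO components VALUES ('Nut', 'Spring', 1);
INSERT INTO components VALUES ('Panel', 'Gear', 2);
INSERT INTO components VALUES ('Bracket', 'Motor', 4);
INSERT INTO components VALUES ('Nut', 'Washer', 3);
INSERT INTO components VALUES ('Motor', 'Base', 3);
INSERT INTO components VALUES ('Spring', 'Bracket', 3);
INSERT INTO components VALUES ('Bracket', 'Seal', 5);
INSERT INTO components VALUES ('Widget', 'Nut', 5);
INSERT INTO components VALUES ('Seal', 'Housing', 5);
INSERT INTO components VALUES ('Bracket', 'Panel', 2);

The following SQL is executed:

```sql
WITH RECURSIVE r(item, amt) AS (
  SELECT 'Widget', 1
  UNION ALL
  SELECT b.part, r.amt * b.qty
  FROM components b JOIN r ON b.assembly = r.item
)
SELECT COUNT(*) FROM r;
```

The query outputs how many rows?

11

Base: (Widget, amt=1).
Iteration 1: components of {Widget} -> Nut = 1*5 = 5.
Iteration 2: components of {Nut} -> Spring = 5*1 = 5, Washer = 5*3 = 15.
Iteration 3: components of {Spring,Washer} -> Bracket = 5*3 = 15.
Iteration 4: components of {Bracket} -> Motor = 15*4 = 60, Panel = 15*2 = 30, Seal = 15*5 = 75.
Iteration 5: components of {Motor,Panel,Seal} -> Base = 60*3 = 180, Gear = 30*2 = 60, Housing = 75*5 = 375.
Iteration 6: no further components; recursion stops.
Total rows emitted: 11.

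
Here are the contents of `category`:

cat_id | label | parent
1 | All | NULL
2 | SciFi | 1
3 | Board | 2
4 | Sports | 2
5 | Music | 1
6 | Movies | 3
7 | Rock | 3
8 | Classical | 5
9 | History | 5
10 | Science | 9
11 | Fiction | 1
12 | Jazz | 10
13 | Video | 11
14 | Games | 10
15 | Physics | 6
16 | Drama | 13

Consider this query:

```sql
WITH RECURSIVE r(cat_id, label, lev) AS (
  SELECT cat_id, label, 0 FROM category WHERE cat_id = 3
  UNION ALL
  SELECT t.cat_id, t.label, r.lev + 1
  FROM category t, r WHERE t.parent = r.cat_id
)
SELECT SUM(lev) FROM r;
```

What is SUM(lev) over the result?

4

Base: cat_id=3 (Board) at lev 0.
Iteration 1: rows with parent in {3} -> Movies (id 6, lev 1), Rock (id 7, lev 1).
Iteration 2: rows with parent in {6,7} -> Physics (id 15, lev 2).
Iteration 3: no rows with parent in {15}; recursion stops.
SUM(lev) = 0 + 1 + 1 + 2 = 4.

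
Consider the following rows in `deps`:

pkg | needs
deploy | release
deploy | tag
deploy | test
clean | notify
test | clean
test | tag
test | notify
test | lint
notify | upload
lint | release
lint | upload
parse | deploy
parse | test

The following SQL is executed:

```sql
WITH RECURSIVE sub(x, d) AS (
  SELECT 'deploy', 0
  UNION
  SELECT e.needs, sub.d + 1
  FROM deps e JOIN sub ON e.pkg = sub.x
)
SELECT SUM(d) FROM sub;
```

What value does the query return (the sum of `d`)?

24

Base: (deploy, d=0).
Iteration 1: edges from {deploy} -> (release, d=1), (tag, d=1), (test, d=1).
Iteration 2: edges from {release,tag,test} -> (clean, d=2), (lint, d=2), (notify, d=2), (tag, d=2).
Iteration 3: edges from {clean,lint,notify,tag} -> (notify, d=3), (release, d=3), (upload, d=3). [UNION drops 1 duplicate row(s)]
Iteration 4: edges from {notify,release,upload} -> (upload, d=4).
Iteration 5: no outgoing edges from {upload}; recursion stops.
SUM(d) = 0 + 1 + 1 + 1 + 2 + 2 + 2 + 2 + 3 + 3 + 3 + 4 = 24.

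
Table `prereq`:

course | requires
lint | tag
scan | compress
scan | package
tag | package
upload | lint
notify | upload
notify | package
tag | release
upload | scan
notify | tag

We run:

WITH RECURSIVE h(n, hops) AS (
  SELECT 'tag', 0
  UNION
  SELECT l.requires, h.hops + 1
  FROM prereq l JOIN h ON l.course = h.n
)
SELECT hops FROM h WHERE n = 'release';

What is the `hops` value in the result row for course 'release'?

Base: (tag, hops=0).
Iteration 1: edges from {tag} -> (package, hops=1), (release, hops=1).
Iteration 2: no outgoing edges from {package,release}; recursion stops.

1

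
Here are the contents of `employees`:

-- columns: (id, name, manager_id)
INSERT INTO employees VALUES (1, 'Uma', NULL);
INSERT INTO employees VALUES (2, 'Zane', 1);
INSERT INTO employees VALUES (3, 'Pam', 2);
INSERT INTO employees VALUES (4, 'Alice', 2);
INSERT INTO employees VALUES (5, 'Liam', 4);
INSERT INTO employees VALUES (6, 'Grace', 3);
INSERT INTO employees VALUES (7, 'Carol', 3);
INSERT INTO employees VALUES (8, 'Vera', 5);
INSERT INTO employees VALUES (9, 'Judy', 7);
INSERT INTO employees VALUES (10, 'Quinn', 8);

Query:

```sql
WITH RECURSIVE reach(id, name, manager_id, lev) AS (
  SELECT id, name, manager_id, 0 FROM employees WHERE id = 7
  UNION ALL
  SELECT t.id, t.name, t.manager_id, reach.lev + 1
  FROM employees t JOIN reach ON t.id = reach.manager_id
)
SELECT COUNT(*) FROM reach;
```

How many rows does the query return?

Base: id=7 (Carol), manager_id=3, lev 0.
Iteration 1: join on id=3 -> Pam (id 3, manager_id=2, lev 1).
Iteration 2: join on id=2 -> Zane (id 2, manager_id=1, lev 2).
Iteration 3: join on id=1 -> Uma (id 1, manager_id=NULL, lev 3).
Iteration 4: manager_id is NULL; no match; recursion stops.
Total rows emitted: 4.

4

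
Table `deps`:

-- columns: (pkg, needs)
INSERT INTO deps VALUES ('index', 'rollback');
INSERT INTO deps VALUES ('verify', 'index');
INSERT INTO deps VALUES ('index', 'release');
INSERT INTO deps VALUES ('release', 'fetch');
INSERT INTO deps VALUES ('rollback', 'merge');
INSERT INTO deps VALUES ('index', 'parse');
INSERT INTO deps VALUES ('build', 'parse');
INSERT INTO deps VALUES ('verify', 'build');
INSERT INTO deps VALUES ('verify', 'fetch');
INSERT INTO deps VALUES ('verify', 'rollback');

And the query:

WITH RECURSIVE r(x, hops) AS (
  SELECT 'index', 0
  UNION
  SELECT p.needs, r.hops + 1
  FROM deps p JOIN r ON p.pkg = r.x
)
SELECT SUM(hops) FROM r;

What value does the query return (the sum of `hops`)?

Base: (index, hops=0).
Iteration 1: edges from {index} -> (parse, hops=1), (release, hops=1), (rollback, hops=1).
Iteration 2: edges from {parse,release,rollback} -> (fetch, hops=2), (merge, hops=2).
Iteration 3: no outgoing edges from {fetch,merge}; recursion stops.
SUM(hops) = 0 + 1 + 1 + 1 + 2 + 2 = 7.

7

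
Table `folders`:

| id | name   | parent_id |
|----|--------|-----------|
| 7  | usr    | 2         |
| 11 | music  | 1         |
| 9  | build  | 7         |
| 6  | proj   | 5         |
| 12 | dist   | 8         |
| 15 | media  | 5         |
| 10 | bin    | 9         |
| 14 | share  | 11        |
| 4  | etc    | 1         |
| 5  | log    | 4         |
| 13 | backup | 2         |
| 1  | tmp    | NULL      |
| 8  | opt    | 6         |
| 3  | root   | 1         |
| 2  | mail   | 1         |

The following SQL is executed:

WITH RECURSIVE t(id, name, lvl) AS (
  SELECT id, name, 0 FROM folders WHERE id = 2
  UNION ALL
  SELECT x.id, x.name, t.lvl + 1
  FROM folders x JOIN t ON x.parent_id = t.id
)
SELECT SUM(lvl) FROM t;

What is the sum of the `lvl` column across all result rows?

7

Base: id=2 (mail) at lvl 0.
Iteration 1: rows with parent_id in {2} -> usr (id 7, lvl 1), backup (id 13, lvl 1).
Iteration 2: rows with parent_id in {7,13} -> build (id 9, lvl 2).
Iteration 3: rows with parent_id in {9} -> bin (id 10, lvl 3).
Iteration 4: no rows with parent_id in {10}; recursion stops.
SUM(lvl) = 0 + 1 + 1 + 2 + 3 = 7.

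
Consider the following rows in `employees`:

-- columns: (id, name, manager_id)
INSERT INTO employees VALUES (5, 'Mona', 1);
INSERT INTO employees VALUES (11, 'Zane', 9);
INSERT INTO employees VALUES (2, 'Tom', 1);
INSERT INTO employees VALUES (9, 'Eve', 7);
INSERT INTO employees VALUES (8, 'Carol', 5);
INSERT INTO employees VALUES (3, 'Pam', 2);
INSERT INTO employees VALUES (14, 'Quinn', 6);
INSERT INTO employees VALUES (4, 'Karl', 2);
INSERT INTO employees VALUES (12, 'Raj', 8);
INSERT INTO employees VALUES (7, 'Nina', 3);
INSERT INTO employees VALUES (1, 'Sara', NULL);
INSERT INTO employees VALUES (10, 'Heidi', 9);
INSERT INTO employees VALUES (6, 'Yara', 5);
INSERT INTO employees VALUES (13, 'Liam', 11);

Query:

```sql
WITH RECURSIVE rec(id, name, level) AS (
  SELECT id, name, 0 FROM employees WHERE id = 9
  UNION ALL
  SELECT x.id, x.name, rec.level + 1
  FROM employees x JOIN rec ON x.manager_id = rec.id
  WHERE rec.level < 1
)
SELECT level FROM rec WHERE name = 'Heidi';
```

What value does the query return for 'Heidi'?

1

Base: id=9 (Eve) at level 0.
Iteration 1: rows with manager_id in {9} -> Heidi (id 10, level 1), Zane (id 11, level 1).
Iteration 2: level < 1 fails for all current rows; recursion stops.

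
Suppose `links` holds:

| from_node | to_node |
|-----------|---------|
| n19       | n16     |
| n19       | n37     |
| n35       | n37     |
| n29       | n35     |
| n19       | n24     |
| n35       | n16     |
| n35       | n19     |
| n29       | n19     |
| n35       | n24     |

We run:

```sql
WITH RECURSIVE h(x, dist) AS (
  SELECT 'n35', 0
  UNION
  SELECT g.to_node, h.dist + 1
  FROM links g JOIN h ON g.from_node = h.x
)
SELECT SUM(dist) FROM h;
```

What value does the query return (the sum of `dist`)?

10

Base: (n35, dist=0).
Iteration 1: edges from {n35} -> (n16, dist=1), (n19, dist=1), (n24, dist=1), (n37, dist=1).
Iteration 2: edges from {n16,n19,n24,n37} -> (n16, dist=2), (n24, dist=2), (n37, dist=2).
Iteration 3: no outgoing edges from {n16,n24,n37}; recursion stops.
SUM(dist) = 0 + 1 + 1 + 1 + 1 + 2 + 2 + 2 = 10.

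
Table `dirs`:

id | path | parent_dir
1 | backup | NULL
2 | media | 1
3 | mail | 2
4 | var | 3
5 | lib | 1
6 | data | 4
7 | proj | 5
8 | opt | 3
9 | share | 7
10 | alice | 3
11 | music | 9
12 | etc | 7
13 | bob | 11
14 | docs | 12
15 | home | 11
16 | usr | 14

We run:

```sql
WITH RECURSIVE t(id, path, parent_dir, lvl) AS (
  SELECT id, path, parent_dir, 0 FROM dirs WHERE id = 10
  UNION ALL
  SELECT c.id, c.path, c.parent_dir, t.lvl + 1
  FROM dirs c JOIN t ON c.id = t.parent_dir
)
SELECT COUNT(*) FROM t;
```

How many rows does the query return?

Base: id=10 (alice), parent_dir=3, lvl 0.
Iteration 1: join on id=3 -> mail (id 3, parent_dir=2, lvl 1).
Iteration 2: join on id=2 -> media (id 2, parent_dir=1, lvl 2).
Iteration 3: join on id=1 -> backup (id 1, parent_dir=NULL, lvl 3).
Iteration 4: parent_dir is NULL; no match; recursion stops.
Total rows emitted: 4.

4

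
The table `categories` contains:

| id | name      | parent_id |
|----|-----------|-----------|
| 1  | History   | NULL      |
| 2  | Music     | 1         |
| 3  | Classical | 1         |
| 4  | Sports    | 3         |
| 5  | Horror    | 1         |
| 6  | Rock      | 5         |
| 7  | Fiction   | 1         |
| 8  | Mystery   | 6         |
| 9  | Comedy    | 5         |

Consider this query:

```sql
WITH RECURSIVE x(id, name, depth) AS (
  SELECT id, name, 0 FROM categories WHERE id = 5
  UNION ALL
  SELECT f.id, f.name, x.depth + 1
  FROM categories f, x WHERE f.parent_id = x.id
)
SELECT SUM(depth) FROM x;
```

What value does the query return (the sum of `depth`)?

4

Base: id=5 (Horror) at depth 0.
Iteration 1: rows with parent_id in {5} -> Rock (id 6, depth 1), Comedy (id 9, depth 1).
Iteration 2: rows with parent_id in {6,9} -> Mystery (id 8, depth 2).
Iteration 3: no rows with parent_id in {8}; recursion stops.
SUM(depth) = 0 + 1 + 1 + 2 = 4.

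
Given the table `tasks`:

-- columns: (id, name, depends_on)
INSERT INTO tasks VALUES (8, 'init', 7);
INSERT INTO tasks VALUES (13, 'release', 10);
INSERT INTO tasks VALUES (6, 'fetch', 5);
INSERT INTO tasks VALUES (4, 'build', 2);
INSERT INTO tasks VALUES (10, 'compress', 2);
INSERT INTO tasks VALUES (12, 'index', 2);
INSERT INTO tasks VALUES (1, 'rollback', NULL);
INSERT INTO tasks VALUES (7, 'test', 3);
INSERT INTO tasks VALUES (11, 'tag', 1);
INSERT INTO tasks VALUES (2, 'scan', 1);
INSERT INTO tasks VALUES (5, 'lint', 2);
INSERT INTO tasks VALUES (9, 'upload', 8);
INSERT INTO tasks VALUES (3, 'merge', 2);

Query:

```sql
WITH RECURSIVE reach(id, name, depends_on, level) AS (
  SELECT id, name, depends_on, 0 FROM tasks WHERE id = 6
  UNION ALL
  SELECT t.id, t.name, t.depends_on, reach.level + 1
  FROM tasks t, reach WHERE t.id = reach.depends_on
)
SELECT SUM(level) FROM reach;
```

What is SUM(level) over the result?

6

Base: id=6 (fetch), depends_on=5, level 0.
Iteration 1: join on id=5 -> lint (id 5, depends_on=2, level 1).
Iteration 2: join on id=2 -> scan (id 2, depends_on=1, level 2).
Iteration 3: join on id=1 -> rollback (id 1, depends_on=NULL, level 3).
Iteration 4: depends_on is NULL; no match; recursion stops.
SUM(level) = 0 + 1 + 2 + 3 = 6.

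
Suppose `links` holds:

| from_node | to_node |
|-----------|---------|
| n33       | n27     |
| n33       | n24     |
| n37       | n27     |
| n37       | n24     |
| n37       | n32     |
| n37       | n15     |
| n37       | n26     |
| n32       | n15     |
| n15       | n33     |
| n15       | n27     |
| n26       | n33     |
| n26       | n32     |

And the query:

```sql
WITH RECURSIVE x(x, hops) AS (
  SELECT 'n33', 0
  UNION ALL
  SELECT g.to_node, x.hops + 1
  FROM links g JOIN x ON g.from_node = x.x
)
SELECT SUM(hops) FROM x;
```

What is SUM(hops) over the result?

2

Base: (n33, hops=0).
Iteration 1: edges from {n33} -> (n24, hops=1), (n27, hops=1).
Iteration 2: no outgoing edges from {n24,n27}; recursion stops.
SUM(hops) = 0 + 1 + 1 = 2.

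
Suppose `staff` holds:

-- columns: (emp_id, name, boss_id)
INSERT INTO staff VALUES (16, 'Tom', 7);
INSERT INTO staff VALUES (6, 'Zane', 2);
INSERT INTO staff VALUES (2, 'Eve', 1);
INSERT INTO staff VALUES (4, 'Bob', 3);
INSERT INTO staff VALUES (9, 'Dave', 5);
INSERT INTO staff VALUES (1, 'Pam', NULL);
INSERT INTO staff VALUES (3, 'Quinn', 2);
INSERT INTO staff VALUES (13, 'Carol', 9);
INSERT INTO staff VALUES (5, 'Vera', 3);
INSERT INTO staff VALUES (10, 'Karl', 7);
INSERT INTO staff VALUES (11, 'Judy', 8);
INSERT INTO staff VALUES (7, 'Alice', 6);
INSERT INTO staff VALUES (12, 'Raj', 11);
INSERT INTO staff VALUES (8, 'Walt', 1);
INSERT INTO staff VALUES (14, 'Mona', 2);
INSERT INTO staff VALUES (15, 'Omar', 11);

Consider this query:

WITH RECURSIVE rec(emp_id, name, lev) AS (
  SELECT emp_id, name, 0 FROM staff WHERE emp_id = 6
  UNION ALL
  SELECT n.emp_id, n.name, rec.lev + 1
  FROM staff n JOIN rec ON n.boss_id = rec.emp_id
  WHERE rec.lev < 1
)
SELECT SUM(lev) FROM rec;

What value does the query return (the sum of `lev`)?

1

Base: emp_id=6 (Zane) at lev 0.
Iteration 1: rows with boss_id in {6} -> Alice (id 7, lev 1).
Iteration 2: lev < 1 fails for all current rows; recursion stops.
SUM(lev) = 0 + 1 = 1.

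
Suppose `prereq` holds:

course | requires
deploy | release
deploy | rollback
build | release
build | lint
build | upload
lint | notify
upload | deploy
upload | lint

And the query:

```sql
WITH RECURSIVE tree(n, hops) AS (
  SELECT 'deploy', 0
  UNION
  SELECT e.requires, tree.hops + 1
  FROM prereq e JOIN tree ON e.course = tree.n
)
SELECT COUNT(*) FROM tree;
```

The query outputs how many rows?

Base: (deploy, hops=0).
Iteration 1: edges from {deploy} -> (release, hops=1), (rollback, hops=1).
Iteration 2: no outgoing edges from {release,rollback}; recursion stops.
Total rows emitted: 3.

3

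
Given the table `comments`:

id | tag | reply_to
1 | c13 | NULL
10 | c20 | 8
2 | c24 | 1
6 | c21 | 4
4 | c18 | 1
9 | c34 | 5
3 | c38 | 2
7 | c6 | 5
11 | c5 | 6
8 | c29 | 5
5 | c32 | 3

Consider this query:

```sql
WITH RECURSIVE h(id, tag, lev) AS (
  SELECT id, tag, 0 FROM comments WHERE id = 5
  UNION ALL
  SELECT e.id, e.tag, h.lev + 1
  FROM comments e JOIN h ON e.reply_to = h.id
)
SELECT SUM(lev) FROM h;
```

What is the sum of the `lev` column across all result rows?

Base: id=5 (c32) at lev 0.
Iteration 1: rows with reply_to in {5} -> c6 (id 7, lev 1), c29 (id 8, lev 1), c34 (id 9, lev 1).
Iteration 2: rows with reply_to in {7,8,9} -> c20 (id 10, lev 2).
Iteration 3: no rows with reply_to in {10}; recursion stops.
SUM(lev) = 0 + 1 + 1 + 1 + 2 = 5.

5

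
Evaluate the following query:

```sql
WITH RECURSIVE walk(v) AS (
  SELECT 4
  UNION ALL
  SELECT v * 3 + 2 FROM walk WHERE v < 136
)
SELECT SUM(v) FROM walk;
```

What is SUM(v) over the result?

Base: v=4.
Iteration 1: 4 < 136 holds -> v = 4 * 3 + 2 = 14.
Iteration 2: 14 < 136 holds -> v = 14 * 3 + 2 = 44.
Iteration 3: 44 < 136 holds -> v = 44 * 3 + 2 = 134.
Iteration 4: 134 < 136 holds -> v = 134 * 3 + 2 = 404.
Iteration 5: 404 < 136 fails; recursion stops.
SUM(v) = 4 + 14 + 44 + 134 + 404 = 600.

600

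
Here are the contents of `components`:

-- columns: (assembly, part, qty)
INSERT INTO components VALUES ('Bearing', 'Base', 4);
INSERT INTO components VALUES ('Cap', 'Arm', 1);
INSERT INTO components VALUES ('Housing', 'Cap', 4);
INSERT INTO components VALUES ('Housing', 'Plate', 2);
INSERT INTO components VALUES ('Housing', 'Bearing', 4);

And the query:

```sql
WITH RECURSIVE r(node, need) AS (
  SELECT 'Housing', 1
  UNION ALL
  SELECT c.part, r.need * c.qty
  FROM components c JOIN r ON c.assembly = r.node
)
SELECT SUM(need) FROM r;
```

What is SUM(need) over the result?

31

Base: (Housing, need=1).
Iteration 1: components of {Housing} -> Bearing = 1*4 = 4, Cap = 1*4 = 4, Plate = 1*2 = 2.
Iteration 2: components of {Bearing,Cap,Plate} -> Arm = 4*1 = 4, Base = 4*4 = 16.
Iteration 3: no further components; recursion stops.
SUM(need) = 1 + 4 + 4 + 2 + 4 + 16 = 31.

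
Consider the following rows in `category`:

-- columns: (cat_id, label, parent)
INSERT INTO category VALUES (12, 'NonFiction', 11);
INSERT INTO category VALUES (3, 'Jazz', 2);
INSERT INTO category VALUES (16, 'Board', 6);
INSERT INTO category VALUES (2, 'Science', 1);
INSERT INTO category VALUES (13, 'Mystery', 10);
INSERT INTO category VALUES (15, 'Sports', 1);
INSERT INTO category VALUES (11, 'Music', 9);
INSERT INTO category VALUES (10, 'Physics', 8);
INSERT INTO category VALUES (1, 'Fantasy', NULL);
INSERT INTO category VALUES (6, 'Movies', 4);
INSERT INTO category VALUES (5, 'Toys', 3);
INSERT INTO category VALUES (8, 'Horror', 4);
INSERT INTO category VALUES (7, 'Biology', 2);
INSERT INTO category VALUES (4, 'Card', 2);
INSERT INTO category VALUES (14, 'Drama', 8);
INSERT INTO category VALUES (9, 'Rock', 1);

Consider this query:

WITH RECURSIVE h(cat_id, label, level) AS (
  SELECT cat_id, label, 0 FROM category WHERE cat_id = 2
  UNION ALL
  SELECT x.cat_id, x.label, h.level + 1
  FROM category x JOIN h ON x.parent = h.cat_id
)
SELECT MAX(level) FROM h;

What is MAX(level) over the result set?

4

Base: cat_id=2 (Science) at level 0.
Iteration 1: rows with parent in {2} -> Jazz (id 3, level 1), Card (id 4, level 1), Biology (id 7, level 1).
Iteration 2: rows with parent in {3,4,7} -> Toys (id 5, level 2), Movies (id 6, level 2), Horror (id 8, level 2).
Iteration 3: rows with parent in {5,6,8} -> Physics (id 10, level 3), Drama (id 14, level 3), Board (id 16, level 3).
Iteration 4: rows with parent in {10,14,16} -> Mystery (id 13, level 4).
Iteration 5: no rows with parent in {13}; recursion stops.
level values: 0, 1, 1, 1, 2, 2, 2, 3, 3, 3, 4; the maximum is 4.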